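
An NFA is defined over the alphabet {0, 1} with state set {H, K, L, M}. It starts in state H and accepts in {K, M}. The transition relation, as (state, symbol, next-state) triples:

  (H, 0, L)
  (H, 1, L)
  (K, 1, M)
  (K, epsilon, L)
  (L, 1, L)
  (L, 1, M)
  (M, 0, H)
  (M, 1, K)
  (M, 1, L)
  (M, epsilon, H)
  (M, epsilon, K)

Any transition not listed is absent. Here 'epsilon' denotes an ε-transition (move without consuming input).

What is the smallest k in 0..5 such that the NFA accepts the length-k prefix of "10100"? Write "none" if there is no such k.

none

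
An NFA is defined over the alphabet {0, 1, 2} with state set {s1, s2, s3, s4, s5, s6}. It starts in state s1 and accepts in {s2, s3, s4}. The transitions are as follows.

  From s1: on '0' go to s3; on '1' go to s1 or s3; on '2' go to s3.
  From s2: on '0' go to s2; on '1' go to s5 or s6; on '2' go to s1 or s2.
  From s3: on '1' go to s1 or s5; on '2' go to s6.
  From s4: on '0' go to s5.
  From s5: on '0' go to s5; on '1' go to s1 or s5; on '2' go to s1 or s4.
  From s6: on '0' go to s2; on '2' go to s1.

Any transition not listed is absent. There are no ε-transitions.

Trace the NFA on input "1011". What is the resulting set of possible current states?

{s1, s3, s5}

Start in {s1}.
Read '1': {s1} → {s1, s3}.
Read '0': {s1, s3} → {s3}.
Read '1': {s3} → {s1, s5}.
Read '1': {s1, s5} → {s1, s3, s5}.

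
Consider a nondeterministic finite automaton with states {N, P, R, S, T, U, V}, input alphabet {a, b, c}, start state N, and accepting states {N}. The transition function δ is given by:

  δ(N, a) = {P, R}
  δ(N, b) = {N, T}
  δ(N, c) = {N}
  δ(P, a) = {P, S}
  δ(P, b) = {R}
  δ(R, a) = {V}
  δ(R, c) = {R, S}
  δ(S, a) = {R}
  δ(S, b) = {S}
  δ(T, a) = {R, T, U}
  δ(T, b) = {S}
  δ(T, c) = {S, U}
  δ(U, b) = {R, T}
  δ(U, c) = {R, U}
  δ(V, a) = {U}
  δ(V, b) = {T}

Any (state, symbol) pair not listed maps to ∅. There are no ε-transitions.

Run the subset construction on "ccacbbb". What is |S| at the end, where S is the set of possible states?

Start in {N}.
Read 'c': {N} → {N}.
Read 'c': {N} → {N}.
Read 'a': {N} → {P, R}.
Read 'c': {P, R} → {R, S}.
Read 'b': {R, S} → {S}.
Read 'b': {S} → {S}.
Read 'b': {S} → {S}.
That set has 1 state.

1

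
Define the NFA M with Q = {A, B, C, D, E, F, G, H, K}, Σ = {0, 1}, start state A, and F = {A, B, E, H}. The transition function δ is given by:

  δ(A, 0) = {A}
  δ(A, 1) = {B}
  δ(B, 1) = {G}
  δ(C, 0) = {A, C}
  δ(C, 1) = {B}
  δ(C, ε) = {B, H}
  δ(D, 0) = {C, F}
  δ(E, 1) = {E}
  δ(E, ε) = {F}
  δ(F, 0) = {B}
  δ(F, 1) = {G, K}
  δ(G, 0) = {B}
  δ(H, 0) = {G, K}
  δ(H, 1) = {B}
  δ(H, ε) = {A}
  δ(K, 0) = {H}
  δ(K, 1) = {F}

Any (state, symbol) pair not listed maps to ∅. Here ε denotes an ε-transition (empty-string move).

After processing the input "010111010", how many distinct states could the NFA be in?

Start in {A}.
Read '0': A→{A}; now {A}.
Read '1': A→{B}; now {B}.
Read '0': B→∅; now ∅.
The set is empty and remains empty for the remaining 6 symbols.
That set has 0 states.

0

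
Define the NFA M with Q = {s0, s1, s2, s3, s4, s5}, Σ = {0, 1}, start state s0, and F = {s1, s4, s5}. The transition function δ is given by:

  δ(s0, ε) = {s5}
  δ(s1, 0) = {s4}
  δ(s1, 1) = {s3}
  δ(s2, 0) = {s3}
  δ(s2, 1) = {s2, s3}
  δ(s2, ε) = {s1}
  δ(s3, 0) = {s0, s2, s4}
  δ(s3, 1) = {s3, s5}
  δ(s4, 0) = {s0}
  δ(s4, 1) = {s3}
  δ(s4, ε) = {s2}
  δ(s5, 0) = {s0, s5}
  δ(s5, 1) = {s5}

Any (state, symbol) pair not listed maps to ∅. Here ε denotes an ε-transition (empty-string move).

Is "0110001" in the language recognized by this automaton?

Yes

Start: ε-closure({s0}) = {s0, s5}.
Read '0': s0→∅, s5→{s0, s5}; now {s0, s5}.
Read '1': s0→∅, s5→{s5}; now {s5}.
Read '1': s5→{s5}; now {s5}.
Read '0': s5→{s0, s5}; now {s0, s5}.
Read '0': s0→∅, s5→{s0, s5}; now {s0, s5}.
Read '0': s0→∅, s5→{s0, s5}; now {s0, s5}.
Read '1': s0→∅, s5→{s5}; now {s5}.
The final set {s5} contains the accepting state s5.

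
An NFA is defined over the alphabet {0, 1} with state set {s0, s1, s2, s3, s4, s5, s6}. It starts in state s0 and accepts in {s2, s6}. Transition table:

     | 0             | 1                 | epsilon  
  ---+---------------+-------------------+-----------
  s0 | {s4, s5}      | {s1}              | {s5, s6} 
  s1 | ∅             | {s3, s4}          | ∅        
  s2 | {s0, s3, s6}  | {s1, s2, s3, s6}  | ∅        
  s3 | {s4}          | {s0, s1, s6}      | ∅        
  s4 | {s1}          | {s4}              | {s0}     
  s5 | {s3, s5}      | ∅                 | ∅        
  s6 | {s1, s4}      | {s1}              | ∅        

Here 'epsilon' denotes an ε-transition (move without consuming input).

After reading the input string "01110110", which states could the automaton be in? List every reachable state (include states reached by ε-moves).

Start: ε-closure({s0}) = {s0, s5, s6}.
Read '0': s0→{s4, s5}, s5→{s3, s5}, s6→{s1, s4}; union {s1, s3, s4, s5}; ε-closure = {s0, s1, s3, s4, s5, s6}.
Read '1': s0→{s1}, s1→{s3, s4}, s3→{s0, s1, s6}, s4→{s4}, s5→∅, s6→{s1}; union {s0, s1, s3, s4, s6}; ε-closure = {s0, s1, s3, s4, s5, s6}.
Read '1': s0→{s1}, s1→{s3, s4}, s3→{s0, s1, s6}, s4→{s4}, s5→∅, s6→{s1}; union {s0, s1, s3, s4, s6}; ε-closure = {s0, s1, s3, s4, s5, s6}.
Read '1': s0→{s1}, s1→{s3, s4}, s3→{s0, s1, s6}, s4→{s4}, s5→∅, s6→{s1}; union {s0, s1, s3, s4, s6}; ε-closure = {s0, s1, s3, s4, s5, s6}.
Read '0': s0→{s4, s5}, s1→∅, s3→{s4}, s4→{s1}, s5→{s3, s5}, s6→{s1, s4}; union {s1, s3, s4, s5}; ε-closure = {s0, s1, s3, s4, s5, s6}.
Read '1': s0→{s1}, s1→{s3, s4}, s3→{s0, s1, s6}, s4→{s4}, s5→∅, s6→{s1}; union {s0, s1, s3, s4, s6}; ε-closure = {s0, s1, s3, s4, s5, s6}.
Read '1': s0→{s1}, s1→{s3, s4}, s3→{s0, s1, s6}, s4→{s4}, s5→∅, s6→{s1}; union {s0, s1, s3, s4, s6}; ε-closure = {s0, s1, s3, s4, s5, s6}.
Read '0': s0→{s4, s5}, s1→∅, s3→{s4}, s4→{s1}, s5→{s3, s5}, s6→{s1, s4}; union {s1, s3, s4, s5}; ε-closure = {s0, s1, s3, s4, s5, s6}.

{s0, s1, s3, s4, s5, s6}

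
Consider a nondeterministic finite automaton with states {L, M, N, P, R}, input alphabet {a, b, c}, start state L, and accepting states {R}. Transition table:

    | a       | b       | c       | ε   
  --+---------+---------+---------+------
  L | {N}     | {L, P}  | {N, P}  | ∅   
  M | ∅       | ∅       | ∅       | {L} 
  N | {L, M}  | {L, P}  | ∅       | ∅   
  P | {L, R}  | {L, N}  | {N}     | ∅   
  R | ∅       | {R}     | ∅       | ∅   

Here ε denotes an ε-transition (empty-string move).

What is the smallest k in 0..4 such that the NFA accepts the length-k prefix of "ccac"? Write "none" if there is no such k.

none

Start in {L}.
Read 'c': L→{N, P}; now {N, P}.
Read 'c': N→∅, P→{N}; now {N}.
Read 'a': N→{L, M}; now {L, M}.
Read 'c': L→{N, P}, M→∅; now {N, P}.
No reachable set along the way intersects F.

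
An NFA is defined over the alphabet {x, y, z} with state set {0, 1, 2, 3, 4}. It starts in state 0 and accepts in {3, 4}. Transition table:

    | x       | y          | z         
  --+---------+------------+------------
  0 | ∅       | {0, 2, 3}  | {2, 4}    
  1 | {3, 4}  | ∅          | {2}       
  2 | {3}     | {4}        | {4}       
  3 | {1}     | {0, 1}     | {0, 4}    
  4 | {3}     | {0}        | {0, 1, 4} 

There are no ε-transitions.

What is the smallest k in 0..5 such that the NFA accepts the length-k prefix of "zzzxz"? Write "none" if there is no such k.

1

Start in {0}.
Read 'z': 0→{2, 4}; now {2, 4}.
None of the earlier sets intersect F, but {2, 4} does.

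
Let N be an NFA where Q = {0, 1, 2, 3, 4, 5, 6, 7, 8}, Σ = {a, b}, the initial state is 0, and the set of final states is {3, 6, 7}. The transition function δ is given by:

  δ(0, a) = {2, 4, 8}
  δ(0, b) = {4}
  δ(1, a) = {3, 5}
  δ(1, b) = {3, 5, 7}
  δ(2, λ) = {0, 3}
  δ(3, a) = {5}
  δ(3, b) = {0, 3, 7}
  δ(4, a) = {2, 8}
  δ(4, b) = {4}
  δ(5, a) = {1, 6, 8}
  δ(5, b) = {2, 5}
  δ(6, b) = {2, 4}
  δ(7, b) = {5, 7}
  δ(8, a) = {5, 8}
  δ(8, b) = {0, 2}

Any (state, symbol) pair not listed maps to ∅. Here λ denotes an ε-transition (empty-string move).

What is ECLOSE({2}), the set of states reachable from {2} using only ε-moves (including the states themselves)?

{0, 2, 3}

Begin with {2}.
ε-move 2 → 0; add 0.
ε-move 2 → 3; add 3.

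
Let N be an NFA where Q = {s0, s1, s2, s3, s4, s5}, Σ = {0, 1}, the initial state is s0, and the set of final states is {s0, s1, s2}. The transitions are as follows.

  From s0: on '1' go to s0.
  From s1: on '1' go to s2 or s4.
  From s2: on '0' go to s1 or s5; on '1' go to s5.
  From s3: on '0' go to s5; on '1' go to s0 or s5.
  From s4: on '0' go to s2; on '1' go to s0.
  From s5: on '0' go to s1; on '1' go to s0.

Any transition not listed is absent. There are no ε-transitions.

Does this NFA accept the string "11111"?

Start in {s0}.
Read '1': s0→{s0}; now {s0}.
Read '1': s0→{s0}; now {s0}.
Read '1': s0→{s0}; now {s0}.
Read '1': s0→{s0}; now {s0}.
Read '1': s0→{s0}; now {s0}.
The final set {s0} contains the accepting state s0.

Yes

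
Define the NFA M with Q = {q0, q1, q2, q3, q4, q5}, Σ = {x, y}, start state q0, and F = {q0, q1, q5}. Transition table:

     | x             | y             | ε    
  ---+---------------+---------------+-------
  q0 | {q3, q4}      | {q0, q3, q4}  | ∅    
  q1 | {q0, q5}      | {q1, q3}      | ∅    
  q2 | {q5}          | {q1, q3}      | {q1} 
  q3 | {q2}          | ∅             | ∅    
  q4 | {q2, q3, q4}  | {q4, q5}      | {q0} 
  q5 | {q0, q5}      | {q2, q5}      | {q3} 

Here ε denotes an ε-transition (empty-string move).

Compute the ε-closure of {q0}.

{q0}

Begin with {q0}.
No ε-moves leave this set, so the closure equals the set itself.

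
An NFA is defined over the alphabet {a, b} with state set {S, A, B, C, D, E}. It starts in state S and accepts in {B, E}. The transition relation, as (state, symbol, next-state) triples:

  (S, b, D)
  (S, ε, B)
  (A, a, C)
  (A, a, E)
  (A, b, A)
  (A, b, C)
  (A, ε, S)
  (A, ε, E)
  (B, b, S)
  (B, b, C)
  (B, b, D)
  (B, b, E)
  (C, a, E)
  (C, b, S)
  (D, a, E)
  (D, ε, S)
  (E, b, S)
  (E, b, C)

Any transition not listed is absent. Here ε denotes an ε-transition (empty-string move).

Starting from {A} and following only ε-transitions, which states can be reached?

{S, A, B, E}

Begin with {A}.
ε-move A → S; add S.
ε-move A → E; add E.
ε-move S → B; add B.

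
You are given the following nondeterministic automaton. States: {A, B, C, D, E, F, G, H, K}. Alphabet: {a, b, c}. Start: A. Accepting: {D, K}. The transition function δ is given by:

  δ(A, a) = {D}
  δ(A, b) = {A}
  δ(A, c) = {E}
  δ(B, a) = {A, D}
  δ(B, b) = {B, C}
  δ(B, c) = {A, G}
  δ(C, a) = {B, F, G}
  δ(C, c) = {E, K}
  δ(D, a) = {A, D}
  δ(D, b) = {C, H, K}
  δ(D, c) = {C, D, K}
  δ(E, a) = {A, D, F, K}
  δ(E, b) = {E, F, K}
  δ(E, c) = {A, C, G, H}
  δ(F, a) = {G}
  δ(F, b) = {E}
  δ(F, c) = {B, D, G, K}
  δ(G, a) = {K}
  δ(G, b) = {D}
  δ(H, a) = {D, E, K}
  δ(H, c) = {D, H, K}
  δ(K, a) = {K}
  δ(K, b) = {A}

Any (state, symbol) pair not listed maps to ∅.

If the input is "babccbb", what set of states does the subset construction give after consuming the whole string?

Start in {A}.
Read 'b': A→{A}; now {A}.
Read 'a': A→{D}; now {D}.
Read 'b': D→{C, H, K}; now {C, H, K}.
Read 'c': C→{E, K}, H→{D, H, K}, K→∅; now {D, E, H, K}.
Read 'c': D→{C, D, K}, E→{A, C, G, H}, H→{D, H, K}, K→∅; now {A, C, D, G, H, K}.
Read 'b': A→{A}, C→∅, D→{C, H, K}, G→{D}, H→∅, K→{A}; now {A, C, D, H, K}.
Read 'b': A→{A}, C→∅, D→{C, H, K}, H→∅, K→{A}; now {A, C, H, K}.

{A, C, H, K}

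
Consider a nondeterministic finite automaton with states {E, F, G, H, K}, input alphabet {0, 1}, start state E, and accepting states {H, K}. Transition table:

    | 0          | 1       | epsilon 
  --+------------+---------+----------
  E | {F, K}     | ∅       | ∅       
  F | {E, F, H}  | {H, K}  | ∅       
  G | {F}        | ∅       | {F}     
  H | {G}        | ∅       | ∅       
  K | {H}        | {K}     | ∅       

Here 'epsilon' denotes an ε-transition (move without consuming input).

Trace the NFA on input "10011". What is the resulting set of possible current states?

Start in {E}.
Read '1': E→∅; now ∅.
The set is empty and remains empty for the remaining 4 symbols.

∅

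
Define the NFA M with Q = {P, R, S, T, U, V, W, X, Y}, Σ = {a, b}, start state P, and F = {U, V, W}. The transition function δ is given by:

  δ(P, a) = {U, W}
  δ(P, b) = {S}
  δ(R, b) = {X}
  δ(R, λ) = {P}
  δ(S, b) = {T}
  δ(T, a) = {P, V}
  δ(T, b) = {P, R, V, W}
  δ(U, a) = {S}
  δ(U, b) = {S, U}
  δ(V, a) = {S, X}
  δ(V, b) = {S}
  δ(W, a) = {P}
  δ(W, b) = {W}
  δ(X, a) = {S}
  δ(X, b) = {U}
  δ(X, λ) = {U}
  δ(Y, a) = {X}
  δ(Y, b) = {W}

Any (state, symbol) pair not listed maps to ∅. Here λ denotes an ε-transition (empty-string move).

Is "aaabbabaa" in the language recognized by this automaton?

Start in {P}.
Read 'a': P→{U, W}; now {U, W}.
Read 'a': U→{S}, W→{P}; now {P, S}.
Read 'a': P→{U, W}, S→∅; now {U, W}.
Read 'b': U→{S, U}, W→{W}; now {S, U, W}.
Read 'b': S→{T}, U→{S, U}, W→{W}; now {S, T, U, W}.
Read 'a': S→∅, T→{P, V}, U→{S}, W→{P}; now {P, S, V}.
Read 'b': P→{S}, S→{T}, V→{S}; now {S, T}.
Read 'a': S→∅, T→{P, V}; now {P, V}.
Read 'a': P→{U, W}, V→{S, X}; now {S, U, W, X}.
The final set {S, U, W, X} contains the accepting states U, W.

Yes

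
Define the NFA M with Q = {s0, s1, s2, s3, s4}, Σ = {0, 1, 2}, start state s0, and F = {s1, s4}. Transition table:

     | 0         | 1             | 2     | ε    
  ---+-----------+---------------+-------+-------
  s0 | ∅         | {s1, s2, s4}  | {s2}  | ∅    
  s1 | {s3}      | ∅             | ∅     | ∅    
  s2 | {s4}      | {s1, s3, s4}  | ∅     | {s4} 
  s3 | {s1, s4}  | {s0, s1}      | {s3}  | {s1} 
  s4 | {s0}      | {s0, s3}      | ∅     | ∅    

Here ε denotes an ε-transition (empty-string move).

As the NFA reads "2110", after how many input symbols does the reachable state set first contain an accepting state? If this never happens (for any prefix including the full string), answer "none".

1

Start in {s0}.
Read '2': s0→{s2}; union {s2}; ε-closure = {s2, s4}.
None of the earlier sets intersect F, but {s2, s4} does.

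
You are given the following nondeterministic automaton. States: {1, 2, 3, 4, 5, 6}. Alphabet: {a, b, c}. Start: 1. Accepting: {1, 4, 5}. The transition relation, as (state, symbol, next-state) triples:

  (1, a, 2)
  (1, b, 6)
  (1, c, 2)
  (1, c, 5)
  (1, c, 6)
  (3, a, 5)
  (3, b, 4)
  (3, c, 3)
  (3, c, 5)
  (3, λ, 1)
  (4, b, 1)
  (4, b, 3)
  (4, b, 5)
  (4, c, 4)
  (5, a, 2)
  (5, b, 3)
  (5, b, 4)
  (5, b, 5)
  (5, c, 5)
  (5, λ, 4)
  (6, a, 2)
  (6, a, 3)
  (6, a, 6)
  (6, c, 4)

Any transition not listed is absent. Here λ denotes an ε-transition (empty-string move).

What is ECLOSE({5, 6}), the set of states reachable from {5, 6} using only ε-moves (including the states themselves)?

{4, 5, 6}

Begin with {5, 6}.
ε-move 5 → 4; add 4.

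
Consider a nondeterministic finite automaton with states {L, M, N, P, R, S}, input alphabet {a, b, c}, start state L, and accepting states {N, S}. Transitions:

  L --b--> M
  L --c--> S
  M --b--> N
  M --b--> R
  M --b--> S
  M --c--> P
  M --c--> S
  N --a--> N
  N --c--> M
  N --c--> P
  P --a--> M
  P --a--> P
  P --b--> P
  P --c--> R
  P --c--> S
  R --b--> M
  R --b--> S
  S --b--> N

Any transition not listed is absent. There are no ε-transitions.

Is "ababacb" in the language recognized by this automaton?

Start in {L}.
Read 'a': L→∅; now ∅.
The set is empty and remains empty for the remaining 6 symbols.
The final set ∅ contains no accepting state.

No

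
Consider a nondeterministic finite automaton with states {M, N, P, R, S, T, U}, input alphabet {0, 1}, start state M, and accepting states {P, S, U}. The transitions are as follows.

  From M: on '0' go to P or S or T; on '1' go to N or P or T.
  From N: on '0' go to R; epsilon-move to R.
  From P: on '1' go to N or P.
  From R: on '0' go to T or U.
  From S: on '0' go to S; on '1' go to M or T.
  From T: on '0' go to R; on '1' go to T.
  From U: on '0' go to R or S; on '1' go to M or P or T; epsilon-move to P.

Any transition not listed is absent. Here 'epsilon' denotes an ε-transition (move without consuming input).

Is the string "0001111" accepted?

Start in {M}.
Read '0': {M} → {P, S, T}.
Read '0': {P, S, T} → {R, S}.
Read '0': {R, S} → {P, S, T, U}.
Read '1': {P, S, T, U} → {M, N, P, R, T}.
Read '1': {M, N, P, R, T} → {N, P, R, T}.
Read '1': {N, P, R, T} → {N, P, R, T}.
Read '1': {N, P, R, T} → {N, P, R, T}.
The final set {N, P, R, T} contains the accepting state P.

Yes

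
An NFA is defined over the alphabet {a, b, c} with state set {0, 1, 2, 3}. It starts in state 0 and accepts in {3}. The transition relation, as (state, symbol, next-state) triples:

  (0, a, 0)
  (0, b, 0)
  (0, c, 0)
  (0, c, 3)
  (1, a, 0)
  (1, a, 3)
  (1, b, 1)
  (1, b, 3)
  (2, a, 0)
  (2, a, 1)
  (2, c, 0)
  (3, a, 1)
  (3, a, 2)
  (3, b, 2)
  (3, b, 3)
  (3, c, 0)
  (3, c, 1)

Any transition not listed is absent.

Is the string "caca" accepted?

No

Start in {0}.
Read 'c': 0→{0, 3}; now {0, 3}.
Read 'a': 0→{0}, 3→{1, 2}; now {0, 1, 2}.
Read 'c': 0→{0, 3}, 1→∅, 2→{0}; now {0, 3}.
Read 'a': 0→{0}, 3→{1, 2}; now {0, 1, 2}.
The final set {0, 1, 2} contains no accepting state.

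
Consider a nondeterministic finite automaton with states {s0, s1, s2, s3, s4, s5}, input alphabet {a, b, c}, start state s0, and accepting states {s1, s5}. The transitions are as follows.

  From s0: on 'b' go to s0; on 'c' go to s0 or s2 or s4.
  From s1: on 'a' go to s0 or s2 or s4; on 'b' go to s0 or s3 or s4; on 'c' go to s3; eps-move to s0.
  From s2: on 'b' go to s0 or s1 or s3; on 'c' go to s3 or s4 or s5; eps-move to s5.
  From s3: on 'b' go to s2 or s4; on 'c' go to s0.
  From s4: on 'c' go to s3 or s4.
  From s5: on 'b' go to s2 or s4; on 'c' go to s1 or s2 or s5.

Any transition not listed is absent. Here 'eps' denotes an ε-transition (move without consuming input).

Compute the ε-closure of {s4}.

Begin with {s4}.
No ε-moves leave this set, so the closure equals the set itself.

{s4}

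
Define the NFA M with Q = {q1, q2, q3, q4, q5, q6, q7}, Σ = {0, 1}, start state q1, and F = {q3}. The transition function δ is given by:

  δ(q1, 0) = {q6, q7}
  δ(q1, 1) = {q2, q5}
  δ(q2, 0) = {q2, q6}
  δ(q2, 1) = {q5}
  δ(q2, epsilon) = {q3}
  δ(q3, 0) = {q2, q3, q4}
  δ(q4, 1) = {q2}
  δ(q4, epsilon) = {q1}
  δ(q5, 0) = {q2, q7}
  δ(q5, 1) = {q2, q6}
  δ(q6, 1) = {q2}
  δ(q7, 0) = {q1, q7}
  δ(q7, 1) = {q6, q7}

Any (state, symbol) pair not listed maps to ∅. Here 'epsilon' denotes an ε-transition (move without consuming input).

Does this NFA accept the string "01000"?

Yes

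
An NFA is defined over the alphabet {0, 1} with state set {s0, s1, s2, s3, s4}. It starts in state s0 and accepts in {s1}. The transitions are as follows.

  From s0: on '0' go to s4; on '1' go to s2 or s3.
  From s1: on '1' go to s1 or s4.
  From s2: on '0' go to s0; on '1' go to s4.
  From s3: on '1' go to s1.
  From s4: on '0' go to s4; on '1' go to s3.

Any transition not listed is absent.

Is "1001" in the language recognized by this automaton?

No

Start in {s0}.
Read '1': {s0} → {s2, s3}.
Read '0': {s2, s3} → {s0}.
Read '0': {s0} → {s4}.
Read '1': {s4} → {s3}.
The final set {s3} contains no accepting state.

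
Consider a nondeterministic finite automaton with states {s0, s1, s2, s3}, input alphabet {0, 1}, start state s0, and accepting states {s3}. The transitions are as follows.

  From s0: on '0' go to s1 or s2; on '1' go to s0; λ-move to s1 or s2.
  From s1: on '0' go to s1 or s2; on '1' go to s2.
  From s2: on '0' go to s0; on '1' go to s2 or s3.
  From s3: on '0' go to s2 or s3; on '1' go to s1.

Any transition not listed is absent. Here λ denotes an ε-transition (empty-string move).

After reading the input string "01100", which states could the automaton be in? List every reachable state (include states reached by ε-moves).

Start: ε-closure({s0}) = {s0, s1, s2}.
Read '0': {s0, s1, s2} → {s0, s1, s2}.
Read '1': {s0, s1, s2} → {s0, s1, s2, s3}.
Read '1': {s0, s1, s2, s3} → {s0, s1, s2, s3}.
Read '0': {s0, s1, s2, s3} → {s0, s1, s2, s3}.
Read '0': {s0, s1, s2, s3} → {s0, s1, s2, s3}.

{s0, s1, s2, s3}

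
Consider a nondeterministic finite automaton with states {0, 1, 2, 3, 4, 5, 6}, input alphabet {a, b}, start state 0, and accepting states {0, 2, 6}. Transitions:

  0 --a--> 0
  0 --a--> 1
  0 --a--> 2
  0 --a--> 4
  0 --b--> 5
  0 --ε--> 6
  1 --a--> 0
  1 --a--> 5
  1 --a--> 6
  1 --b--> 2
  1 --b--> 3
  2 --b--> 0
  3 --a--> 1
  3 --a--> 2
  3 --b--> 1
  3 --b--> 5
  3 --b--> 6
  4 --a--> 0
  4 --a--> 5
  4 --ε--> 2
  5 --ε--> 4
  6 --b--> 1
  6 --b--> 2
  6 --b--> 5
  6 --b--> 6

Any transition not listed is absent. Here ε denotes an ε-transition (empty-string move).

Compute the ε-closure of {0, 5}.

Begin with {0, 5}.
ε-move 0 → 6; add 6.
ε-move 5 → 4; add 4.
ε-move 4 → 2; add 2.

{0, 2, 4, 5, 6}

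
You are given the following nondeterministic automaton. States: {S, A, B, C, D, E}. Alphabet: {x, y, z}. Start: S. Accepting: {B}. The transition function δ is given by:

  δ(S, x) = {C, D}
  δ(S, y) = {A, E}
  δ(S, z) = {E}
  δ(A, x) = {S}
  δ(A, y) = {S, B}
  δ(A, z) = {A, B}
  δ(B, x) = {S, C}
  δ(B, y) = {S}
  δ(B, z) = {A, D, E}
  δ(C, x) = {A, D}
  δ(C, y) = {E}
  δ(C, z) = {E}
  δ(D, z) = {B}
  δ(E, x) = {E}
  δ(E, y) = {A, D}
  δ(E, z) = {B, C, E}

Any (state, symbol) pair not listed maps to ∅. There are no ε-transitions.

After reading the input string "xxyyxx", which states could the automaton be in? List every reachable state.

{A, C, D, E}

Start in {S}.
Read 'x': S→{C, D}; now {C, D}.
Read 'x': C→{A, D}, D→∅; now {A, D}.
Read 'y': A→{S, B}, D→∅; now {S, B}.
Read 'y': S→{A, E}, B→{S}; now {S, A, E}.
Read 'x': S→{C, D}, A→{S}, E→{E}; now {S, C, D, E}.
Read 'x': S→{C, D}, C→{A, D}, D→∅, E→{E}; now {A, C, D, E}.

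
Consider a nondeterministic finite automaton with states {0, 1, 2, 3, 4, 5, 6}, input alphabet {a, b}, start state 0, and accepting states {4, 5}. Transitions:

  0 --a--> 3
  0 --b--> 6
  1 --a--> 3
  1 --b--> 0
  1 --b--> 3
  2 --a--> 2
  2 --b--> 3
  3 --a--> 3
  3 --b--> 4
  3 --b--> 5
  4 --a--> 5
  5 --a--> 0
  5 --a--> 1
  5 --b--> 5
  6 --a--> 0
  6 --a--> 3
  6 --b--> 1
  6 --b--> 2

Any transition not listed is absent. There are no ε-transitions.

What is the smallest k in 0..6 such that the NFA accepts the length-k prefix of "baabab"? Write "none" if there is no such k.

4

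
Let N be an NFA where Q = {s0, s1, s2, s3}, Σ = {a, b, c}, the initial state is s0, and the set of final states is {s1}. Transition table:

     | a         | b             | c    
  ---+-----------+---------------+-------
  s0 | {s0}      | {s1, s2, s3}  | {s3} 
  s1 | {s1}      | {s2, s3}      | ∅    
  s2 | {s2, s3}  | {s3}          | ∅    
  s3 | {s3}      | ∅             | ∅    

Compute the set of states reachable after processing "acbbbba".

∅

Start in {s0}.
Read 'a': {s0} → {s0}.
Read 'c': {s0} → {s3}.
Read 'b': {s3} → ∅.
The set is empty and remains empty for the remaining 4 symbols.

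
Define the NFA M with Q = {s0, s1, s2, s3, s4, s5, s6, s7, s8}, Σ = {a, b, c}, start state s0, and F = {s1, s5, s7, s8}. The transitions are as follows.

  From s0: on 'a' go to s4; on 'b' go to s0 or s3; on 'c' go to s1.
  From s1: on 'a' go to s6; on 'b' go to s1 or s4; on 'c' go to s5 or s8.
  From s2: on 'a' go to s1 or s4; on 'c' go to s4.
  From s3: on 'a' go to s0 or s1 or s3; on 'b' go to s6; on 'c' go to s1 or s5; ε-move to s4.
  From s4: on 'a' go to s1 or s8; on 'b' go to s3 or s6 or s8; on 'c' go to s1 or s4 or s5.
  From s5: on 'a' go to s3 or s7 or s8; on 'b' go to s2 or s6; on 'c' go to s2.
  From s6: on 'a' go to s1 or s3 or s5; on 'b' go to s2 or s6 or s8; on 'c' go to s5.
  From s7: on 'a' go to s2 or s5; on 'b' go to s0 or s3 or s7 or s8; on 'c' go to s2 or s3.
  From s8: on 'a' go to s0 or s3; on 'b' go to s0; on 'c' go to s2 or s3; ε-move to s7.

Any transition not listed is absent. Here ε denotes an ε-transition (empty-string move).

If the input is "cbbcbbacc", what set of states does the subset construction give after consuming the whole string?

Start in {s0}.
Read 'c': s0→{s1}; now {s1}.
Read 'b': s1→{s1, s4}; now {s1, s4}.
Read 'b': s1→{s1, s4}, s4→{s3, s6, s8}; union {s1, s3, s4, s6, s8}; ε-closure = {s1, s3, s4, s6, s7, s8}.
Read 'c': s1→{s5, s8}, s3→{s1, s5}, s4→{s1, s4, s5}, s6→{s5}, s7→{s2, s3}, s8→{s2, s3}; union {s1, s2, s3, s4, s5, s8}; ε-closure = {s1, s2, s3, s4, s5, s7, s8}.
Read 'b': s1→{s1, s4}, s2→∅, s3→{s6}, s4→{s3, s6, s8}, s5→{s2, s6}, s7→{s0, s3, s7, s8}, s8→{s0}; now {s0, s1, s2, s3, s4, s6, s7, s8}.
Read 'b': s0→{s0, s3}, s1→{s1, s4}, s2→∅, s3→{s6}, s4→{s3, s6, s8}, s6→{s2, s6, s8}, s7→{s0, s3, s7, s8}, s8→{s0}; now {s0, s1, s2, s3, s4, s6, s7, s8}.
Read 'a': s0→{s4}, s1→{s6}, s2→{s1, s4}, s3→{s0, s1, s3}, s4→{s1, s8}, s6→{s1, s3, s5}, s7→{s2, s5}, s8→{s0, s3}; union {s0, s1, s2, s3, s4, s5, s6, s8}; ε-closure = {s0, s1, s2, s3, s4, s5, s6, s7, s8}.
Read 'c': s0→{s1}, s1→{s5, s8}, s2→{s4}, s3→{s1, s5}, s4→{s1, s4, s5}, s5→{s2}, s6→{s5}, s7→{s2, s3}, s8→{s2, s3}; union {s1, s2, s3, s4, s5, s8}; ε-closure = {s1, s2, s3, s4, s5, s7, s8}.
Read 'c': s1→{s5, s8}, s2→{s4}, s3→{s1, s5}, s4→{s1, s4, s5}, s5→{s2}, s7→{s2, s3}, s8→{s2, s3}; union {s1, s2, s3, s4, s5, s8}; ε-closure = {s1, s2, s3, s4, s5, s7, s8}.

{s1, s2, s3, s4, s5, s7, s8}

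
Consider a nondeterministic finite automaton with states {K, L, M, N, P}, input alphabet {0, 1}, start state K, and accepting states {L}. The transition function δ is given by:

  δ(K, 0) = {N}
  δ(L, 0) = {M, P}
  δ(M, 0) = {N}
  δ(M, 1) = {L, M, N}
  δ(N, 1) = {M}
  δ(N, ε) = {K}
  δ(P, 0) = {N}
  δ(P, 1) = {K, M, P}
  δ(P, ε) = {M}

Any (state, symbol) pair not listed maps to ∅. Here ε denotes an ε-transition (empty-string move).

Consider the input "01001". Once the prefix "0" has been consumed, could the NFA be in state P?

No

Start in {K}.
Read '0': K→{N}; union {N}; ε-closure = {K, N}.
State P is not in {K, N}.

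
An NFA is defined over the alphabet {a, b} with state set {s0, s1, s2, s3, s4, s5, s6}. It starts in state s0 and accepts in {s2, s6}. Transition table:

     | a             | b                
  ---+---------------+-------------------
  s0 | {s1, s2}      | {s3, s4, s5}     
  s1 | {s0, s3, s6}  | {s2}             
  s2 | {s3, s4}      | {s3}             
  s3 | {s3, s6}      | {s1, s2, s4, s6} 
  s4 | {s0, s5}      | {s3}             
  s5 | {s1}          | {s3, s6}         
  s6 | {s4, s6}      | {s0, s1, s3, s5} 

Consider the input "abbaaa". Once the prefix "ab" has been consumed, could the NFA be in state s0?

No

Start in {s0}.
Read 'a': s0→{s1, s2}; now {s1, s2}.
Read 'b': s1→{s2}, s2→{s3}; now {s2, s3}.
State s0 is not in {s2, s3}.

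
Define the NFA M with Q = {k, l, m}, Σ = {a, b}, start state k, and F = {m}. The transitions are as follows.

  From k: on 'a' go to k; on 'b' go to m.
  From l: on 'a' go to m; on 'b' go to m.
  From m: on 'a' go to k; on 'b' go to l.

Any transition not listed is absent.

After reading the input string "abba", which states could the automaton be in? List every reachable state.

Start in {k}.
Read 'a': k→{k}; now {k}.
Read 'b': k→{m}; now {m}.
Read 'b': m→{l}; now {l}.
Read 'a': l→{m}; now {m}.

{m}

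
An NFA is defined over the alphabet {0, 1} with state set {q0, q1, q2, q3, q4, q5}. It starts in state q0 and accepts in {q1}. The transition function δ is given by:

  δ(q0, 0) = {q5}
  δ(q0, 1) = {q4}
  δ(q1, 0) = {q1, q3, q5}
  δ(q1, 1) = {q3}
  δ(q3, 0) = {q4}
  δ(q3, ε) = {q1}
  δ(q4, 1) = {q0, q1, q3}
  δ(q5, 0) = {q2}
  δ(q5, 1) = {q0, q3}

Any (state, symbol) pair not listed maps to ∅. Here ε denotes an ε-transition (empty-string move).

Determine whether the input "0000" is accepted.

Start in {q0}.
Read '0': q0→{q5}; now {q5}.
Read '0': q5→{q2}; now {q2}.
Read '0': q2→∅; now ∅.
The set is empty and remains empty for the remaining 1 symbol.
The final set ∅ contains no accepting state.

No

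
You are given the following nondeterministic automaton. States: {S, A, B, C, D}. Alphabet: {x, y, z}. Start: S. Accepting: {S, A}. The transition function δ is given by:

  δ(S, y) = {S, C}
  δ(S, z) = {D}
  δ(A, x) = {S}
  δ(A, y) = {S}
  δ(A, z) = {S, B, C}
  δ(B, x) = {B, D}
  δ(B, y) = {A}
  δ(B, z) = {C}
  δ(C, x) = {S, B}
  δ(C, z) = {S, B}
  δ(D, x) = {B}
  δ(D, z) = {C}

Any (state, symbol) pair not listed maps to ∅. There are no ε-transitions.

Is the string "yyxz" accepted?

No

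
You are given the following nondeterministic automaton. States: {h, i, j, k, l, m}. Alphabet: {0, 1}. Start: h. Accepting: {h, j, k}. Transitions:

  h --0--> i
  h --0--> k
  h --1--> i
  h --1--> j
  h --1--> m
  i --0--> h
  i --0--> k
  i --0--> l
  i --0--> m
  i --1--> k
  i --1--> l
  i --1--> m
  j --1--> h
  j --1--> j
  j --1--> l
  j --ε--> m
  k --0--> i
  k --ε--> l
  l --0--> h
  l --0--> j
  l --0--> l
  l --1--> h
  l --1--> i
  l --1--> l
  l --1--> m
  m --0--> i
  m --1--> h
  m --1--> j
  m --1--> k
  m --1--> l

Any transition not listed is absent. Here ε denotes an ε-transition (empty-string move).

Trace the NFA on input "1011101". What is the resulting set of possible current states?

{h, i, j, k, l, m}

Start in {h}.
Read '1': h→{i, j, m}; now {i, j, m}.
Read '0': i→{h, k, l, m}, j→∅, m→{i}; now {h, i, k, l, m}.
Read '1': h→{i, j, m}, i→{k, l, m}, k→∅, l→{h, i, l, m}, m→{h, j, k, l}; now {h, i, j, k, l, m}.
Read '1': h→{i, j, m}, i→{k, l, m}, j→{h, j, l}, k→∅, l→{h, i, l, m}, m→{h, j, k, l}; now {h, i, j, k, l, m}.
Read '1': h→{i, j, m}, i→{k, l, m}, j→{h, j, l}, k→∅, l→{h, i, l, m}, m→{h, j, k, l}; now {h, i, j, k, l, m}.
Read '0': h→{i, k}, i→{h, k, l, m}, j→∅, k→{i}, l→{h, j, l}, m→{i}; now {h, i, j, k, l, m}.
Read '1': h→{i, j, m}, i→{k, l, m}, j→{h, j, l}, k→∅, l→{h, i, l, m}, m→{h, j, k, l}; now {h, i, j, k, l, m}.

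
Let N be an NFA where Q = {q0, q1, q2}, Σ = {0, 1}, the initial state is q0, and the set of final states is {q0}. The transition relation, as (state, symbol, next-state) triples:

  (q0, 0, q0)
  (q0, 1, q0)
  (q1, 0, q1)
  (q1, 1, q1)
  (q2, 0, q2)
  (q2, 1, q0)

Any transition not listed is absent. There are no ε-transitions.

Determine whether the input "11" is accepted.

Yes

Start in {q0}.
Read '1': q0→{q0}; now {q0}.
Read '1': q0→{q0}; now {q0}.
The final set {q0} contains the accepting state q0.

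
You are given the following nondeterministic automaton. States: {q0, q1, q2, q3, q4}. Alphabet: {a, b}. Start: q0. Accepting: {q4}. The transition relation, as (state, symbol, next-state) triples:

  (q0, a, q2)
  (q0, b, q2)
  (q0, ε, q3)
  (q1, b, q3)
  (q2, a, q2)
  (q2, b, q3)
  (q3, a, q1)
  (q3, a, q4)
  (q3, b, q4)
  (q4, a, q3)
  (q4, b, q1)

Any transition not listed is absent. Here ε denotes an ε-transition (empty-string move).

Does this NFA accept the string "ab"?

Start: ε-closure({q0}) = {q0, q3}.
Read 'a': {q0, q3} → {q1, q2, q4}.
Read 'b': {q1, q2, q4} → {q1, q3}.
The final set {q1, q3} contains no accepting state.

No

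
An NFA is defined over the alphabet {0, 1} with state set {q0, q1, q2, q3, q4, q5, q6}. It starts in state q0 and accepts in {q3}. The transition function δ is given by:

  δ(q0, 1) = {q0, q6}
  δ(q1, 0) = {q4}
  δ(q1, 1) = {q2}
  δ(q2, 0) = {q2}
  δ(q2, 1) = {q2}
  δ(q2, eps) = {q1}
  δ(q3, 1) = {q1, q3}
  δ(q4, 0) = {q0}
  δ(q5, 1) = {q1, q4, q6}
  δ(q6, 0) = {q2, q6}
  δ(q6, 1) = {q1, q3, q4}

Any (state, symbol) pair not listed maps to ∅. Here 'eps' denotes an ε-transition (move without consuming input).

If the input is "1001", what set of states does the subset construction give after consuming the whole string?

Start in {q0}.
Read '1': {q0} → {q0, q6}.
Read '0': {q0, q6} → {q1, q2, q6}.
Read '0': {q1, q2, q6} → {q1, q2, q4, q6}.
Read '1': {q1, q2, q4, q6} → {q1, q2, q3, q4}.

{q1, q2, q3, q4}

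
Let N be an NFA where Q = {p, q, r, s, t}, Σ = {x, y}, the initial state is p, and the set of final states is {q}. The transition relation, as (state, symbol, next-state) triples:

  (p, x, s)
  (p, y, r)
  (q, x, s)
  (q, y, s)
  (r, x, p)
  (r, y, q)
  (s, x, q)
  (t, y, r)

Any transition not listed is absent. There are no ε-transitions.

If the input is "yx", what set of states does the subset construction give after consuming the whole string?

Start in {p}.
Read 'y': {p} → {r}.
Read 'x': {r} → {p}.

{p}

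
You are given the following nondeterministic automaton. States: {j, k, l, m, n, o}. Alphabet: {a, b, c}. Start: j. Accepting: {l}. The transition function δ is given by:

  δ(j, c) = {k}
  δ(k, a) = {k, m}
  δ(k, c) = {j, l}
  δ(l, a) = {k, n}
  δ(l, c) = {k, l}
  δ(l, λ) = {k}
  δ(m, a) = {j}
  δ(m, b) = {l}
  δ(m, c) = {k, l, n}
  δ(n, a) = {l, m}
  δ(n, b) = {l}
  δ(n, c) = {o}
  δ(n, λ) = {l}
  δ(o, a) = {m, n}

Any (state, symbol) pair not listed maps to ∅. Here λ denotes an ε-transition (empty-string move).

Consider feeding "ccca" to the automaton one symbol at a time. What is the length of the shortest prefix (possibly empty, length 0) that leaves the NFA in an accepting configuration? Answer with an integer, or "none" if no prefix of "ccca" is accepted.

2

Start in {j}.
Read 'c': j→{k}; now {k}.
Read 'c': k→{j, l}; union {j, l}; ε-closure = {j, k, l}.
None of the earlier sets intersect F, but {j, k, l} does.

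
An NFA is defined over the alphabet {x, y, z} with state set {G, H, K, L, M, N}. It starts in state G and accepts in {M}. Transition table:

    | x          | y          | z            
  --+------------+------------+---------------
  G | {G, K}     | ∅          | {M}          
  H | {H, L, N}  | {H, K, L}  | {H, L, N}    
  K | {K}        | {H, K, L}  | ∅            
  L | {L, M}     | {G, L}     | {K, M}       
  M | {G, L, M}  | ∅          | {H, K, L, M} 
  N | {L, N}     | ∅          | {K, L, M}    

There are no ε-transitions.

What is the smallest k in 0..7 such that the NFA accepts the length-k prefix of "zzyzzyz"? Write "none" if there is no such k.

1

Start in {G}.
Read 'z': G→{M}; now {M}.
None of the earlier sets intersect F, but {M} does.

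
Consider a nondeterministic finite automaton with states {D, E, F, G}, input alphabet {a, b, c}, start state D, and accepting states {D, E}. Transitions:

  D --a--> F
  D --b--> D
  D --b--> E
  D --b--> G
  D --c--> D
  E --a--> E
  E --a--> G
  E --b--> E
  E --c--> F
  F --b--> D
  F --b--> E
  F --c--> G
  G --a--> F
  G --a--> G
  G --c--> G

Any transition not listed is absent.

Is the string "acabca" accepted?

No

Start in {D}.
Read 'a': D→{F}; now {F}.
Read 'c': F→{G}; now {G}.
Read 'a': G→{F, G}; now {F, G}.
Read 'b': F→{D, E}, G→∅; now {D, E}.
Read 'c': D→{D}, E→{F}; now {D, F}.
Read 'a': D→{F}, F→∅; now {F}.
The final set {F} contains no accepting state.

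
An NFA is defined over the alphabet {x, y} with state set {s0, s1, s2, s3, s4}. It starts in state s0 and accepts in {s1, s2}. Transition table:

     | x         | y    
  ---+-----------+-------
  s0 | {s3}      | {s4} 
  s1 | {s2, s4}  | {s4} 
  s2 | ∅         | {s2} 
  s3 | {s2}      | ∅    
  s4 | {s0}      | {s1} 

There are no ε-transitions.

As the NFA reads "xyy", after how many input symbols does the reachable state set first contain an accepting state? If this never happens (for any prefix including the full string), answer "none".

none

Start in {s0}.
Read 'x': s0→{s3}; now {s3}.
Read 'y': s3→∅; now ∅.
The set is empty and remains empty for the remaining 1 symbol.
No reachable set along the way intersects F.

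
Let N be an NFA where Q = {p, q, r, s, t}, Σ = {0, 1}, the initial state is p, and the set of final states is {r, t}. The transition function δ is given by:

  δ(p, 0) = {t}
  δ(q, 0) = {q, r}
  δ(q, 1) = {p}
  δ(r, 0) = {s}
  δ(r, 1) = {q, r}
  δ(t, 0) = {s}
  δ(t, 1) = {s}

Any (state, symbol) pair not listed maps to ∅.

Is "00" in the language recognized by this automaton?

No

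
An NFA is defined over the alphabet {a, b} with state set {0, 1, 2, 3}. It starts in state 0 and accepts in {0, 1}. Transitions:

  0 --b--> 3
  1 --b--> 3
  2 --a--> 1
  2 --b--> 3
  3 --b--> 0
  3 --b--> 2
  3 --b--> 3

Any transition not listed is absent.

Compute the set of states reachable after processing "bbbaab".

∅

Start in {0}.
Read 'b': 0→{3}; now {3}.
Read 'b': 3→{0, 2, 3}; now {0, 2, 3}.
Read 'b': 0→{3}, 2→{3}, 3→{0, 2, 3}; now {0, 2, 3}.
Read 'a': 0→∅, 2→{1}, 3→∅; now {1}.
Read 'a': 1→∅; now ∅.
The set is empty and remains empty for the remaining 1 symbol.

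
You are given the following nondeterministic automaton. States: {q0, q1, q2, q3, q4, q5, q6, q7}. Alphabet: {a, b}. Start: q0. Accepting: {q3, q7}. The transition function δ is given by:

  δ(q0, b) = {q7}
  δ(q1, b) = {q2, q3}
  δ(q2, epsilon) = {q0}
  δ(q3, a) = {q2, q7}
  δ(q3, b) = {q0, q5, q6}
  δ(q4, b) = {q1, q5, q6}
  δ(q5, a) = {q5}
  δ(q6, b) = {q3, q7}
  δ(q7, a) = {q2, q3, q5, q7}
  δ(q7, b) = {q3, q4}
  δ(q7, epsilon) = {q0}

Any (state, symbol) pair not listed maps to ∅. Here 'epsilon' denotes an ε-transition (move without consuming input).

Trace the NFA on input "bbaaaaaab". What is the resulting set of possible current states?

Start in {q0}.
Read 'b': q0→{q7}; union {q7}; ε-closure = {q0, q7}.
Read 'b': q0→{q7}, q7→{q3, q4}; union {q3, q4, q7}; ε-closure = {q0, q3, q4, q7}.
Read 'a': q0→∅, q3→{q2, q7}, q4→∅, q7→{q2, q3, q5, q7}; union {q2, q3, q5, q7}; ε-closure = {q0, q2, q3, q5, q7}.
Read 'a': q0→∅, q2→∅, q3→{q2, q7}, q5→{q5}, q7→{q2, q3, q5, q7}; union {q2, q3, q5, q7}; ε-closure = {q0, q2, q3, q5, q7}.
Read 'a': q0→∅, q2→∅, q3→{q2, q7}, q5→{q5}, q7→{q2, q3, q5, q7}; union {q2, q3, q5, q7}; ε-closure = {q0, q2, q3, q5, q7}.
Read 'a': q0→∅, q2→∅, q3→{q2, q7}, q5→{q5}, q7→{q2, q3, q5, q7}; union {q2, q3, q5, q7}; ε-closure = {q0, q2, q3, q5, q7}.
Read 'a': q0→∅, q2→∅, q3→{q2, q7}, q5→{q5}, q7→{q2, q3, q5, q7}; union {q2, q3, q5, q7}; ε-closure = {q0, q2, q3, q5, q7}.
Read 'a': q0→∅, q2→∅, q3→{q2, q7}, q5→{q5}, q7→{q2, q3, q5, q7}; union {q2, q3, q5, q7}; ε-closure = {q0, q2, q3, q5, q7}.
Read 'b': q0→{q7}, q2→∅, q3→{q0, q5, q6}, q5→∅, q7→{q3, q4}; now {q0, q3, q4, q5, q6, q7}.

{q0, q3, q4, q5, q6, q7}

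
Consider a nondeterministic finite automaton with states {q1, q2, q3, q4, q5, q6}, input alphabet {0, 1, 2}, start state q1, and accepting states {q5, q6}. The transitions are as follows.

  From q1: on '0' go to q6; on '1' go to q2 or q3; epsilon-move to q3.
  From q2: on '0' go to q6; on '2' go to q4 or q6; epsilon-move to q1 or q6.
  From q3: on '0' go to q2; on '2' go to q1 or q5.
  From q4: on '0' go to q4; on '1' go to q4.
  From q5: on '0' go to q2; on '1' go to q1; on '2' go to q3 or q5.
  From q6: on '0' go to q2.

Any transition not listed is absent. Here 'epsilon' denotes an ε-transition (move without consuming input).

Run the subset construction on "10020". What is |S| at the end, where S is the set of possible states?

Start: ε-closure({q1}) = {q1, q3}.
Read '1': {q1, q3} → {q1, q2, q3, q6}.
Read '0': {q1, q2, q3, q6} → {q1, q2, q3, q6}.
Read '0': {q1, q2, q3, q6} → {q1, q2, q3, q6}.
Read '2': {q1, q2, q3, q6} → {q1, q3, q4, q5, q6}.
Read '0': {q1, q3, q4, q5, q6} → {q1, q2, q3, q4, q6}.
That set has 5 states.

5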